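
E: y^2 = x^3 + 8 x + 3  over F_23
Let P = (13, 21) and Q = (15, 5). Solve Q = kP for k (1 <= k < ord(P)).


Enumerate multiples of P until we hit Q = (15, 5):
  1P = (13, 21)
  2P = (15, 18)
  3P = (3, 10)
  4P = (2, 21)
  5P = (8, 2)
  6P = (10, 18)
  7P = (1, 14)
  8P = (21, 5)
  9P = (16, 8)
  10P = (0, 7)
  11P = (0, 16)
  12P = (16, 15)
  13P = (21, 18)
  14P = (1, 9)
  15P = (10, 5)
  16P = (8, 21)
  17P = (2, 2)
  18P = (3, 13)
  19P = (15, 5)
Match found at i = 19.

k = 19


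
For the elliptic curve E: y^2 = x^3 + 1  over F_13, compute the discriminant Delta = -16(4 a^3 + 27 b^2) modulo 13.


4 a^3 + 27 b^2 = 4*0^3 + 27*1^2 = 0 + 27 = 27
Delta = -16 * (27) = -432
Delta mod 13 = 10

Delta = 10 (mod 13)


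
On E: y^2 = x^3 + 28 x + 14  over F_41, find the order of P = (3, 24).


Compute successive multiples of P until we hit O:
  1P = (3, 24)
  2P = (39, 27)
  3P = (1, 24)
  4P = (37, 17)
  5P = (2, 18)
  6P = (31, 13)
  7P = (23, 19)
  8P = (33, 4)
  ... (continuing to 52P)
  52P = O

ord(P) = 52


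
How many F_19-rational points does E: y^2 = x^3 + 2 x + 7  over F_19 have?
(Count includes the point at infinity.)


For each x in F_19, count y with y^2 = x^3 + 2 x + 7 mod 19:
  x = 0: RHS = 7, y in [8, 11]  -> 2 point(s)
  x = 2: RHS = 0, y in [0]  -> 1 point(s)
  x = 5: RHS = 9, y in [3, 16]  -> 2 point(s)
  x = 6: RHS = 7, y in [8, 11]  -> 2 point(s)
  x = 10: RHS = 1, y in [1, 18]  -> 2 point(s)
  x = 11: RHS = 11, y in [7, 12]  -> 2 point(s)
  x = 12: RHS = 11, y in [7, 12]  -> 2 point(s)
  x = 13: RHS = 7, y in [8, 11]  -> 2 point(s)
  x = 14: RHS = 5, y in [9, 10]  -> 2 point(s)
  x = 15: RHS = 11, y in [7, 12]  -> 2 point(s)
  x = 18: RHS = 4, y in [2, 17]  -> 2 point(s)
Affine points: 21. Add the point at infinity: total = 22.

#E(F_19) = 22


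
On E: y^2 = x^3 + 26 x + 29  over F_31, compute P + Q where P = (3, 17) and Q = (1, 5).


P != Q, so use the chord formula.
s = (y2 - y1) / (x2 - x1) = (19) / (29) mod 31 = 6
x3 = s^2 - x1 - x2 mod 31 = 6^2 - 3 - 1 = 1
y3 = s (x1 - x3) - y1 mod 31 = 6 * (3 - 1) - 17 = 26

P + Q = (1, 26)


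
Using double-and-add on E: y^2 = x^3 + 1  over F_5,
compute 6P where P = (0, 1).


k = 6 = 110_2 (binary, LSB first: 011)
Double-and-add from P = (0, 1):
  bit 0 = 0: acc unchanged = O
  bit 1 = 1: acc = O + (0, 4) = (0, 4)
  bit 2 = 1: acc = (0, 4) + (0, 1) = O

6P = O


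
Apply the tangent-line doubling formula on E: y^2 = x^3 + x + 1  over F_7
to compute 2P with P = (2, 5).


Doubling: s = (3 x1^2 + a) / (2 y1)
s = (3*2^2 + 1) / (2*5) mod 7 = 2
x3 = s^2 - 2 x1 mod 7 = 2^2 - 2*2 = 0
y3 = s (x1 - x3) - y1 mod 7 = 2 * (2 - 0) - 5 = 6

2P = (0, 6)


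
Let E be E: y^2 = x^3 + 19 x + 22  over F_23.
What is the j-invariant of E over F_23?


Delta = -16(4 a^3 + 27 b^2) mod 23 = 7
-1728 * (4 a)^3 = -1728 * (4*19)^3 mod 23 = 6
j = 6 * 7^(-1) mod 23 = 14

j = 14 (mod 23)


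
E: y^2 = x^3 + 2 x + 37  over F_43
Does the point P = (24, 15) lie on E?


Check whether y^2 = x^3 + 2 x + 37 (mod 43) for (x, y) = (24, 15).
LHS: y^2 = 15^2 mod 43 = 10
RHS: x^3 + 2 x + 37 = 24^3 + 2*24 + 37 mod 43 = 20
LHS != RHS

No, not on the curve


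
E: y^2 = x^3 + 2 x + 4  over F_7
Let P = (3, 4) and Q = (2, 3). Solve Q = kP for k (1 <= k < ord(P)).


Enumerate multiples of P until we hit Q = (2, 3):
  1P = (3, 4)
  2P = (2, 4)
  3P = (2, 3)
Match found at i = 3.

k = 3


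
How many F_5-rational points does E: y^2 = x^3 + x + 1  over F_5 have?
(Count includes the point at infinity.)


For each x in F_5, count y with y^2 = x^3 + 1 x + 1 mod 5:
  x = 0: RHS = 1, y in [1, 4]  -> 2 point(s)
  x = 2: RHS = 1, y in [1, 4]  -> 2 point(s)
  x = 3: RHS = 1, y in [1, 4]  -> 2 point(s)
  x = 4: RHS = 4, y in [2, 3]  -> 2 point(s)
Affine points: 8. Add the point at infinity: total = 9.

#E(F_5) = 9


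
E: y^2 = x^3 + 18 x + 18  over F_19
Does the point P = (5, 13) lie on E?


Check whether y^2 = x^3 + 18 x + 18 (mod 19) for (x, y) = (5, 13).
LHS: y^2 = 13^2 mod 19 = 17
RHS: x^3 + 18 x + 18 = 5^3 + 18*5 + 18 mod 19 = 5
LHS != RHS

No, not on the curve


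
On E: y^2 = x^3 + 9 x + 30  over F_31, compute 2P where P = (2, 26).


Doubling: s = (3 x1^2 + a) / (2 y1)
s = (3*2^2 + 9) / (2*26) mod 31 = 1
x3 = s^2 - 2 x1 mod 31 = 1^2 - 2*2 = 28
y3 = s (x1 - x3) - y1 mod 31 = 1 * (2 - 28) - 26 = 10

2P = (28, 10)


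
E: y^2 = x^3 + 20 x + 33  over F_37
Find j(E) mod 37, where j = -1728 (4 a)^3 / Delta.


Delta = -16(4 a^3 + 27 b^2) mod 37 = 13
-1728 * (4 a)^3 = -1728 * (4*20)^3 mod 37 = 8
j = 8 * 13^(-1) mod 37 = 12

j = 12 (mod 37)


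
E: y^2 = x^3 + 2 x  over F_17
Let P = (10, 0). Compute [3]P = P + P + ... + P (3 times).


k = 3 = 11_2 (binary, LSB first: 11)
Double-and-add from P = (10, 0):
  bit 0 = 1: acc = O + (10, 0) = (10, 0)
  bit 1 = 1: acc = (10, 0) + O = (10, 0)

3P = (10, 0)


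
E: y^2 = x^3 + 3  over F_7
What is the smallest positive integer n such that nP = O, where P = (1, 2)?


Compute successive multiples of P until we hit O:
  1P = (1, 2)
  2P = (6, 3)
  3P = (2, 2)
  4P = (4, 5)
  5P = (3, 3)
  6P = (5, 3)
  7P = (5, 4)
  8P = (3, 4)
  ... (continuing to 13P)
  13P = O

ord(P) = 13


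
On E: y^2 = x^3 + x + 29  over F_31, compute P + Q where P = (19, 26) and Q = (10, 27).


P != Q, so use the chord formula.
s = (y2 - y1) / (x2 - x1) = (1) / (22) mod 31 = 24
x3 = s^2 - x1 - x2 mod 31 = 24^2 - 19 - 10 = 20
y3 = s (x1 - x3) - y1 mod 31 = 24 * (19 - 20) - 26 = 12

P + Q = (20, 12)


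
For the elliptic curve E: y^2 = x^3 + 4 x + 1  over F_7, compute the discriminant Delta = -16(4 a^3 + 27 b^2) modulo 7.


4 a^3 + 27 b^2 = 4*4^3 + 27*1^2 = 256 + 27 = 283
Delta = -16 * (283) = -4528
Delta mod 7 = 1

Delta = 1 (mod 7)


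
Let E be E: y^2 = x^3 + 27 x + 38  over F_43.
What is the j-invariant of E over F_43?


Delta = -16(4 a^3 + 27 b^2) mod 43 = 9
-1728 * (4 a)^3 = -1728 * (4*27)^3 mod 43 = 42
j = 42 * 9^(-1) mod 43 = 19

j = 19 (mod 43)


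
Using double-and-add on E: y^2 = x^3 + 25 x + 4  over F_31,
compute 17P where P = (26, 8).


k = 17 = 10001_2 (binary, LSB first: 10001)
Double-and-add from P = (26, 8):
  bit 0 = 1: acc = O + (26, 8) = (26, 8)
  bit 1 = 0: acc unchanged = (26, 8)
  bit 2 = 0: acc unchanged = (26, 8)
  bit 3 = 0: acc unchanged = (26, 8)
  bit 4 = 1: acc = (26, 8) + (21, 5) = (29, 15)

17P = (29, 15)


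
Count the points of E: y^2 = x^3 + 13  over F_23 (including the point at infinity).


For each x in F_23, count y with y^2 = x^3 + 0 x + 13 mod 23:
  x = 0: RHS = 13, y in [6, 17]  -> 2 point(s)
  x = 4: RHS = 8, y in [10, 13]  -> 2 point(s)
  x = 5: RHS = 0, y in [0]  -> 1 point(s)
  x = 9: RHS = 6, y in [11, 12]  -> 2 point(s)
  x = 10: RHS = 1, y in [1, 22]  -> 2 point(s)
  x = 12: RHS = 16, y in [4, 19]  -> 2 point(s)
  x = 13: RHS = 2, y in [5, 18]  -> 2 point(s)
  x = 17: RHS = 4, y in [2, 21]  -> 2 point(s)
  x = 18: RHS = 3, y in [7, 16]  -> 2 point(s)
  x = 19: RHS = 18, y in [8, 15]  -> 2 point(s)
  x = 20: RHS = 9, y in [3, 20]  -> 2 point(s)
  x = 22: RHS = 12, y in [9, 14]  -> 2 point(s)
Affine points: 23. Add the point at infinity: total = 24.

#E(F_23) = 24


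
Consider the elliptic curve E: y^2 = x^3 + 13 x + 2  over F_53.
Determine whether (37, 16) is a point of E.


Check whether y^2 = x^3 + 13 x + 2 (mod 53) for (x, y) = (37, 16).
LHS: y^2 = 16^2 mod 53 = 44
RHS: x^3 + 13 x + 2 = 37^3 + 13*37 + 2 mod 53 = 44
LHS = RHS

Yes, on the curve


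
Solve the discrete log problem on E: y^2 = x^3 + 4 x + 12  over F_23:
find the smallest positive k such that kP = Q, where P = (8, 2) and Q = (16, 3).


Enumerate multiples of P until we hit Q = (16, 3):
  1P = (8, 2)
  2P = (16, 20)
  3P = (17, 18)
  4P = (4, 0)
  5P = (17, 5)
  6P = (16, 3)
Match found at i = 6.

k = 6


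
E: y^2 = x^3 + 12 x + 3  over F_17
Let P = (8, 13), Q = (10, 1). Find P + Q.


P != Q, so use the chord formula.
s = (y2 - y1) / (x2 - x1) = (5) / (2) mod 17 = 11
x3 = s^2 - x1 - x2 mod 17 = 11^2 - 8 - 10 = 1
y3 = s (x1 - x3) - y1 mod 17 = 11 * (8 - 1) - 13 = 13

P + Q = (1, 13)


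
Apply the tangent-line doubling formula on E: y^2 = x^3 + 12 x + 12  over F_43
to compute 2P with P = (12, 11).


Doubling: s = (3 x1^2 + a) / (2 y1)
s = (3*12^2 + 12) / (2*11) mod 43 = 28
x3 = s^2 - 2 x1 mod 43 = 28^2 - 2*12 = 29
y3 = s (x1 - x3) - y1 mod 43 = 28 * (12 - 29) - 11 = 29

2P = (29, 29)


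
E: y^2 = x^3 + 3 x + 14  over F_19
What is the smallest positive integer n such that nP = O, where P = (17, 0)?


Compute successive multiples of P until we hit O:
  1P = (17, 0)
  2P = O

ord(P) = 2


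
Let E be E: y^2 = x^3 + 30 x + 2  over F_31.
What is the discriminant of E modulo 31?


4 a^3 + 27 b^2 = 4*30^3 + 27*2^2 = 108000 + 108 = 108108
Delta = -16 * (108108) = -1729728
Delta mod 31 = 10

Delta = 10 (mod 31)


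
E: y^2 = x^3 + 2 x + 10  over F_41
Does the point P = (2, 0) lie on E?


Check whether y^2 = x^3 + 2 x + 10 (mod 41) for (x, y) = (2, 0).
LHS: y^2 = 0^2 mod 41 = 0
RHS: x^3 + 2 x + 10 = 2^3 + 2*2 + 10 mod 41 = 22
LHS != RHS

No, not on the curve


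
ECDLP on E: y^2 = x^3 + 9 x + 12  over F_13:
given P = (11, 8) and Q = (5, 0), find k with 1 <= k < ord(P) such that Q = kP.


Enumerate multiples of P until we hit Q = (5, 0):
  1P = (11, 8)
  2P = (1, 10)
  3P = (0, 8)
  4P = (2, 5)
  5P = (3, 12)
  6P = (9, 4)
  7P = (10, 7)
  8P = (6, 10)
  9P = (5, 0)
Match found at i = 9.

k = 9


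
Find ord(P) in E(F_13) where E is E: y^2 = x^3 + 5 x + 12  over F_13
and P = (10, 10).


Compute successive multiples of P until we hit O:
  1P = (10, 10)
  2P = (7, 0)
  3P = (10, 3)
  4P = O

ord(P) = 4


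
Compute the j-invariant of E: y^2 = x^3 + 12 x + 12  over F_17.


Delta = -16(4 a^3 + 27 b^2) mod 17 = 5
-1728 * (4 a)^3 = -1728 * (4*12)^3 mod 17 = 8
j = 8 * 5^(-1) mod 17 = 5

j = 5 (mod 17)


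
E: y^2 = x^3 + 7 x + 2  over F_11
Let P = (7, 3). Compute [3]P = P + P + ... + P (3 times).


k = 3 = 11_2 (binary, LSB first: 11)
Double-and-add from P = (7, 3):
  bit 0 = 1: acc = O + (7, 3) = (7, 3)
  bit 1 = 1: acc = (7, 3) + (8, 8) = (10, 4)

3P = (10, 4)


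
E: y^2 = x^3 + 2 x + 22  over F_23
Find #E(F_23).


For each x in F_23, count y with y^2 = x^3 + 2 x + 22 mod 23:
  x = 1: RHS = 2, y in [5, 18]  -> 2 point(s)
  x = 3: RHS = 9, y in [3, 20]  -> 2 point(s)
  x = 4: RHS = 2, y in [5, 18]  -> 2 point(s)
  x = 11: RHS = 18, y in [8, 15]  -> 2 point(s)
  x = 12: RHS = 3, y in [7, 16]  -> 2 point(s)
  x = 15: RHS = 0, y in [0]  -> 1 point(s)
  x = 17: RHS = 1, y in [1, 22]  -> 2 point(s)
  x = 18: RHS = 2, y in [5, 18]  -> 2 point(s)
  x = 20: RHS = 12, y in [9, 14]  -> 2 point(s)
Affine points: 17. Add the point at infinity: total = 18.

#E(F_23) = 18


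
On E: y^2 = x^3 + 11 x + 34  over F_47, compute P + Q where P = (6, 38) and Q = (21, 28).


P != Q, so use the chord formula.
s = (y2 - y1) / (x2 - x1) = (37) / (15) mod 47 = 15
x3 = s^2 - x1 - x2 mod 47 = 15^2 - 6 - 21 = 10
y3 = s (x1 - x3) - y1 mod 47 = 15 * (6 - 10) - 38 = 43

P + Q = (10, 43)


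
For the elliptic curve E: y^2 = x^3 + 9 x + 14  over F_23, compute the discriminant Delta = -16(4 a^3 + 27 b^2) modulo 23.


4 a^3 + 27 b^2 = 4*9^3 + 27*14^2 = 2916 + 5292 = 8208
Delta = -16 * (8208) = -131328
Delta mod 23 = 2

Delta = 2 (mod 23)


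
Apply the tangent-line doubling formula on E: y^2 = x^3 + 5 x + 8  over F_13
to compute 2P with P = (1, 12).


Doubling: s = (3 x1^2 + a) / (2 y1)
s = (3*1^2 + 5) / (2*12) mod 13 = 9
x3 = s^2 - 2 x1 mod 13 = 9^2 - 2*1 = 1
y3 = s (x1 - x3) - y1 mod 13 = 9 * (1 - 1) - 12 = 1

2P = (1, 1)


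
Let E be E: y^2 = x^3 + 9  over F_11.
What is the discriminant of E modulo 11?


4 a^3 + 27 b^2 = 4*0^3 + 27*9^2 = 0 + 2187 = 2187
Delta = -16 * (2187) = -34992
Delta mod 11 = 10

Delta = 10 (mod 11)


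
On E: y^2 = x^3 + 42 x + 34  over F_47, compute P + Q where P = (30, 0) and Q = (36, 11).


P != Q, so use the chord formula.
s = (y2 - y1) / (x2 - x1) = (11) / (6) mod 47 = 41
x3 = s^2 - x1 - x2 mod 47 = 41^2 - 30 - 36 = 17
y3 = s (x1 - x3) - y1 mod 47 = 41 * (30 - 17) - 0 = 16

P + Q = (17, 16)


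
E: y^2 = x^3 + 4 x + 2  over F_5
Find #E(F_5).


For each x in F_5, count y with y^2 = x^3 + 4 x + 2 mod 5:
  x = 3: RHS = 1, y in [1, 4]  -> 2 point(s)
Affine points: 2. Add the point at infinity: total = 3.

#E(F_5) = 3


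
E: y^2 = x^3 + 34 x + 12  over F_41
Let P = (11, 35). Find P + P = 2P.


Doubling: s = (3 x1^2 + a) / (2 y1)
s = (3*11^2 + 34) / (2*35) mod 41 = 25
x3 = s^2 - 2 x1 mod 41 = 25^2 - 2*11 = 29
y3 = s (x1 - x3) - y1 mod 41 = 25 * (11 - 29) - 35 = 7

2P = (29, 7)


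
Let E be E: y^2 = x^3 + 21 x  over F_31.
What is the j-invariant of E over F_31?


Delta = -16(4 a^3 + 27 b^2) mod 31 = 16
-1728 * (4 a)^3 = -1728 * (4*21)^3 mod 31 = 27
j = 27 * 16^(-1) mod 31 = 23

j = 23 (mod 31)


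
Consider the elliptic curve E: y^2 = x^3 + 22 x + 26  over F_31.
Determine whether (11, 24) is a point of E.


Check whether y^2 = x^3 + 22 x + 26 (mod 31) for (x, y) = (11, 24).
LHS: y^2 = 24^2 mod 31 = 18
RHS: x^3 + 22 x + 26 = 11^3 + 22*11 + 26 mod 31 = 18
LHS = RHS

Yes, on the curve


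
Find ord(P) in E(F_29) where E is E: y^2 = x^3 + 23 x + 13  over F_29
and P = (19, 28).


Compute successive multiples of P until we hit O:
  1P = (19, 28)
  2P = (24, 11)
  3P = (8, 10)
  4P = (3, 14)
  5P = (20, 11)
  6P = (18, 13)
  7P = (14, 18)
  8P = (0, 10)
  ... (continuing to 33P)
  33P = O

ord(P) = 33


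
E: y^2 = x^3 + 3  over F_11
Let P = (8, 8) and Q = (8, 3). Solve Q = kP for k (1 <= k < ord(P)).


Enumerate multiples of P until we hit Q = (8, 3):
  1P = (8, 8)
  2P = (7, 4)
  3P = (1, 9)
  4P = (0, 5)
  5P = (4, 10)
  6P = (2, 0)
  7P = (4, 1)
  8P = (0, 6)
  9P = (1, 2)
  10P = (7, 7)
  11P = (8, 3)
Match found at i = 11.

k = 11


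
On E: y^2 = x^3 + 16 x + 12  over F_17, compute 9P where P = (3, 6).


k = 9 = 1001_2 (binary, LSB first: 1001)
Double-and-add from P = (3, 6):
  bit 0 = 1: acc = O + (3, 6) = (3, 6)
  bit 1 = 0: acc unchanged = (3, 6)
  bit 2 = 0: acc unchanged = (3, 6)
  bit 3 = 1: acc = (3, 6) + (9, 1) = (9, 16)

9P = (9, 16)


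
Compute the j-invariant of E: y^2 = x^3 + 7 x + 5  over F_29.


Delta = -16(4 a^3 + 27 b^2) mod 29 = 18
-1728 * (4 a)^3 = -1728 * (4*7)^3 mod 29 = 17
j = 17 * 18^(-1) mod 29 = 9

j = 9 (mod 29)


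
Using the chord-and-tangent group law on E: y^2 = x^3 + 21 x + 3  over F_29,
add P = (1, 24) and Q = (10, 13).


P != Q, so use the chord formula.
s = (y2 - y1) / (x2 - x1) = (18) / (9) mod 29 = 2
x3 = s^2 - x1 - x2 mod 29 = 2^2 - 1 - 10 = 22
y3 = s (x1 - x3) - y1 mod 29 = 2 * (1 - 22) - 24 = 21

P + Q = (22, 21)


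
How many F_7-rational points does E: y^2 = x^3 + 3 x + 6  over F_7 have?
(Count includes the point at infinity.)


For each x in F_7, count y with y^2 = x^3 + 3 x + 6 mod 7:
  x = 3: RHS = 0, y in [0]  -> 1 point(s)
  x = 6: RHS = 2, y in [3, 4]  -> 2 point(s)
Affine points: 3. Add the point at infinity: total = 4.

#E(F_7) = 4


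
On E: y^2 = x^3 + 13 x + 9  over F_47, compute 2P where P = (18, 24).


Doubling: s = (3 x1^2 + a) / (2 y1)
s = (3*18^2 + 13) / (2*24) mod 47 = 45
x3 = s^2 - 2 x1 mod 47 = 45^2 - 2*18 = 15
y3 = s (x1 - x3) - y1 mod 47 = 45 * (18 - 15) - 24 = 17

2P = (15, 17)


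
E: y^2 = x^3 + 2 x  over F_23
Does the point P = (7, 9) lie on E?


Check whether y^2 = x^3 + 2 x + 0 (mod 23) for (x, y) = (7, 9).
LHS: y^2 = 9^2 mod 23 = 12
RHS: x^3 + 2 x + 0 = 7^3 + 2*7 + 0 mod 23 = 12
LHS = RHS

Yes, on the curve


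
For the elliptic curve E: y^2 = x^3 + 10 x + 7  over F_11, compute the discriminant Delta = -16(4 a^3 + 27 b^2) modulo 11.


4 a^3 + 27 b^2 = 4*10^3 + 27*7^2 = 4000 + 1323 = 5323
Delta = -16 * (5323) = -85168
Delta mod 11 = 5

Delta = 5 (mod 11)


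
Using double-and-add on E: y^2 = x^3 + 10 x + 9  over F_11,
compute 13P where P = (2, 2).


k = 13 = 1101_2 (binary, LSB first: 1011)
Double-and-add from P = (2, 2):
  bit 0 = 1: acc = O + (2, 2) = (2, 2)
  bit 1 = 0: acc unchanged = (2, 2)
  bit 2 = 1: acc = (2, 2) + (1, 3) = (9, 5)
  bit 3 = 1: acc = (9, 5) + (3, 0) = (0, 8)

13P = (0, 8)


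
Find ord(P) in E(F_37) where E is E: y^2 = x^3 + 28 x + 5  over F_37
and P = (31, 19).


Compute successive multiples of P until we hit O:
  1P = (31, 19)
  2P = (8, 1)
  3P = (14, 12)
  4P = (22, 13)
  5P = (5, 23)
  6P = (10, 29)
  7P = (12, 16)
  8P = (30, 24)
  ... (continuing to 37P)
  37P = O

ord(P) = 37


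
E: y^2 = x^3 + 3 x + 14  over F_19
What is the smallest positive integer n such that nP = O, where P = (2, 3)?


Compute successive multiples of P until we hit O:
  1P = (2, 3)
  2P = (7, 13)
  3P = (14, 11)
  4P = (14, 8)
  5P = (7, 6)
  6P = (2, 16)
  7P = O

ord(P) = 7


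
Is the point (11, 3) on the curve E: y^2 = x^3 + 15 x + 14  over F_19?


Check whether y^2 = x^3 + 15 x + 14 (mod 19) for (x, y) = (11, 3).
LHS: y^2 = 3^2 mod 19 = 9
RHS: x^3 + 15 x + 14 = 11^3 + 15*11 + 14 mod 19 = 9
LHS = RHS

Yes, on the curve


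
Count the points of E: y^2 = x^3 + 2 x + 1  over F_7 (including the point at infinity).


For each x in F_7, count y with y^2 = x^3 + 2 x + 1 mod 7:
  x = 0: RHS = 1, y in [1, 6]  -> 2 point(s)
  x = 1: RHS = 4, y in [2, 5]  -> 2 point(s)
Affine points: 4. Add the point at infinity: total = 5.

#E(F_7) = 5


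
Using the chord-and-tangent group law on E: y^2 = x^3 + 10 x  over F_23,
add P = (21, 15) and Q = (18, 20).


P != Q, so use the chord formula.
s = (y2 - y1) / (x2 - x1) = (5) / (20) mod 23 = 6
x3 = s^2 - x1 - x2 mod 23 = 6^2 - 21 - 18 = 20
y3 = s (x1 - x3) - y1 mod 23 = 6 * (21 - 20) - 15 = 14

P + Q = (20, 14)


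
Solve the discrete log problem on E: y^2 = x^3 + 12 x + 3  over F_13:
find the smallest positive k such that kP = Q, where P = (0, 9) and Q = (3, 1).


Enumerate multiples of P until we hit Q = (3, 1):
  1P = (0, 9)
  2P = (12, 9)
  3P = (1, 4)
  4P = (11, 7)
  5P = (3, 1)
Match found at i = 5.

k = 5


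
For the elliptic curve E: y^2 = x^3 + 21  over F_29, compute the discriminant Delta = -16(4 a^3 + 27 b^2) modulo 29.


4 a^3 + 27 b^2 = 4*0^3 + 27*21^2 = 0 + 11907 = 11907
Delta = -16 * (11907) = -190512
Delta mod 29 = 18

Delta = 18 (mod 29)


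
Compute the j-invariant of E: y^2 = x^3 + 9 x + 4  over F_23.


Delta = -16(4 a^3 + 27 b^2) mod 23 = 22
-1728 * (4 a)^3 = -1728 * (4*9)^3 mod 23 = 10
j = 10 * 22^(-1) mod 23 = 13

j = 13 (mod 23)


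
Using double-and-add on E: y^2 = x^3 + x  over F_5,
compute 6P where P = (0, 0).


k = 6 = 110_2 (binary, LSB first: 011)
Double-and-add from P = (0, 0):
  bit 0 = 0: acc unchanged = O
  bit 1 = 1: acc = O + O = O
  bit 2 = 1: acc = O + O = O

6P = O


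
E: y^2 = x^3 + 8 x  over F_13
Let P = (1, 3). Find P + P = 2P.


Doubling: s = (3 x1^2 + a) / (2 y1)
s = (3*1^2 + 8) / (2*3) mod 13 = 4
x3 = s^2 - 2 x1 mod 13 = 4^2 - 2*1 = 1
y3 = s (x1 - x3) - y1 mod 13 = 4 * (1 - 1) - 3 = 10

2P = (1, 10)


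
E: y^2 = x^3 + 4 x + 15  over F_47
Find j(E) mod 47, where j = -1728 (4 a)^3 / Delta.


Delta = -16(4 a^3 + 27 b^2) mod 47 = 36
-1728 * (4 a)^3 = -1728 * (4*4)^3 mod 47 = 30
j = 30 * 36^(-1) mod 47 = 40

j = 40 (mod 47)


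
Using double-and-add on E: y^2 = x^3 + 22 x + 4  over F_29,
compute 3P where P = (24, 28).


k = 3 = 11_2 (binary, LSB first: 11)
Double-and-add from P = (24, 28):
  bit 0 = 1: acc = O + (24, 28) = (24, 28)
  bit 1 = 1: acc = (24, 28) + (6, 27) = (5, 23)

3P = (5, 23)


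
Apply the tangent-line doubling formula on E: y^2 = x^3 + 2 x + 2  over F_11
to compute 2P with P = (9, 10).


Doubling: s = (3 x1^2 + a) / (2 y1)
s = (3*9^2 + 2) / (2*10) mod 11 = 4
x3 = s^2 - 2 x1 mod 11 = 4^2 - 2*9 = 9
y3 = s (x1 - x3) - y1 mod 11 = 4 * (9 - 9) - 10 = 1

2P = (9, 1)


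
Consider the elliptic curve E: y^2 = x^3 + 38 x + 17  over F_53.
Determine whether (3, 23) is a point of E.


Check whether y^2 = x^3 + 38 x + 17 (mod 53) for (x, y) = (3, 23).
LHS: y^2 = 23^2 mod 53 = 52
RHS: x^3 + 38 x + 17 = 3^3 + 38*3 + 17 mod 53 = 52
LHS = RHS

Yes, on the curve


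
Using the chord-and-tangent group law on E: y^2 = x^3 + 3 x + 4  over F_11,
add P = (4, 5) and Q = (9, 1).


P != Q, so use the chord formula.
s = (y2 - y1) / (x2 - x1) = (7) / (5) mod 11 = 8
x3 = s^2 - x1 - x2 mod 11 = 8^2 - 4 - 9 = 7
y3 = s (x1 - x3) - y1 mod 11 = 8 * (4 - 7) - 5 = 4

P + Q = (7, 4)


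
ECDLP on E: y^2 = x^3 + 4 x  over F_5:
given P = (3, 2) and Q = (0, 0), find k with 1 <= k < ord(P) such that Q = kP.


Enumerate multiples of P until we hit Q = (0, 0):
  1P = (3, 2)
  2P = (0, 0)
Match found at i = 2.

k = 2


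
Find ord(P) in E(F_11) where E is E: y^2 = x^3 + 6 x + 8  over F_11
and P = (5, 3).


Compute successive multiples of P until we hit O:
  1P = (5, 3)
  2P = (10, 1)
  3P = (1, 2)
  4P = (3, 3)
  5P = (3, 8)
  6P = (1, 9)
  7P = (10, 10)
  8P = (5, 8)
  ... (continuing to 9P)
  9P = O

ord(P) = 9


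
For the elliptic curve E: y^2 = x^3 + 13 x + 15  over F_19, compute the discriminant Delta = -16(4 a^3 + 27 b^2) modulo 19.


4 a^3 + 27 b^2 = 4*13^3 + 27*15^2 = 8788 + 6075 = 14863
Delta = -16 * (14863) = -237808
Delta mod 19 = 15

Delta = 15 (mod 19)


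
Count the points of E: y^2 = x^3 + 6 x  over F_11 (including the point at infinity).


For each x in F_11, count y with y^2 = x^3 + 6 x + 0 mod 11:
  x = 0: RHS = 0, y in [0]  -> 1 point(s)
  x = 2: RHS = 9, y in [3, 8]  -> 2 point(s)
  x = 3: RHS = 1, y in [1, 10]  -> 2 point(s)
  x = 4: RHS = 0, y in [0]  -> 1 point(s)
  x = 5: RHS = 1, y in [1, 10]  -> 2 point(s)
  x = 7: RHS = 0, y in [0]  -> 1 point(s)
  x = 10: RHS = 4, y in [2, 9]  -> 2 point(s)
Affine points: 11. Add the point at infinity: total = 12.

#E(F_11) = 12


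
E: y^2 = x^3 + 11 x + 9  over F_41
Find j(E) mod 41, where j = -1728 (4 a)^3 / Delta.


Delta = -16(4 a^3 + 27 b^2) mod 41 = 36
-1728 * (4 a)^3 = -1728 * (4*11)^3 mod 41 = 2
j = 2 * 36^(-1) mod 41 = 16

j = 16 (mod 41)


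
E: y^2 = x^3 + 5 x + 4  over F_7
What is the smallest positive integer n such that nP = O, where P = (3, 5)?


Compute successive multiples of P until we hit O:
  1P = (3, 5)
  2P = (2, 1)
  3P = (4, 5)
  4P = (0, 2)
  5P = (5, 0)
  6P = (0, 5)
  7P = (4, 2)
  8P = (2, 6)
  ... (continuing to 10P)
  10P = O

ord(P) = 10


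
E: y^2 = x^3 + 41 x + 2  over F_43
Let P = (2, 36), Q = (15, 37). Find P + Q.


P != Q, so use the chord formula.
s = (y2 - y1) / (x2 - x1) = (1) / (13) mod 43 = 10
x3 = s^2 - x1 - x2 mod 43 = 10^2 - 2 - 15 = 40
y3 = s (x1 - x3) - y1 mod 43 = 10 * (2 - 40) - 36 = 14

P + Q = (40, 14)


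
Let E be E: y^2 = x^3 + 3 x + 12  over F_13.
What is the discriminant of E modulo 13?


4 a^3 + 27 b^2 = 4*3^3 + 27*12^2 = 108 + 3888 = 3996
Delta = -16 * (3996) = -63936
Delta mod 13 = 11

Delta = 11 (mod 13)


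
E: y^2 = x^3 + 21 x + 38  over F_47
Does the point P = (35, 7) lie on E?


Check whether y^2 = x^3 + 21 x + 38 (mod 47) for (x, y) = (35, 7).
LHS: y^2 = 7^2 mod 47 = 2
RHS: x^3 + 21 x + 38 = 35^3 + 21*35 + 38 mod 47 = 32
LHS != RHS

No, not on the curve


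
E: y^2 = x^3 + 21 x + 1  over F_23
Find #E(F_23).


For each x in F_23, count y with y^2 = x^3 + 21 x + 1 mod 23:
  x = 0: RHS = 1, y in [1, 22]  -> 2 point(s)
  x = 1: RHS = 0, y in [0]  -> 1 point(s)
  x = 5: RHS = 1, y in [1, 22]  -> 2 point(s)
  x = 7: RHS = 8, y in [10, 13]  -> 2 point(s)
  x = 12: RHS = 3, y in [7, 16]  -> 2 point(s)
  x = 14: RHS = 3, y in [7, 16]  -> 2 point(s)
  x = 17: RHS = 4, y in [2, 21]  -> 2 point(s)
  x = 18: RHS = 1, y in [1, 22]  -> 2 point(s)
  x = 20: RHS = 3, y in [7, 16]  -> 2 point(s)
  x = 22: RHS = 2, y in [5, 18]  -> 2 point(s)
Affine points: 19. Add the point at infinity: total = 20.

#E(F_23) = 20


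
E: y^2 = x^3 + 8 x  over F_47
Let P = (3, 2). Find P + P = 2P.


Doubling: s = (3 x1^2 + a) / (2 y1)
s = (3*3^2 + 8) / (2*2) mod 47 = 44
x3 = s^2 - 2 x1 mod 47 = 44^2 - 2*3 = 3
y3 = s (x1 - x3) - y1 mod 47 = 44 * (3 - 3) - 2 = 45

2P = (3, 45)


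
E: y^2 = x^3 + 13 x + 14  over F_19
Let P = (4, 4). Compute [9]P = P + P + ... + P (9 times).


k = 9 = 1001_2 (binary, LSB first: 1001)
Double-and-add from P = (4, 4):
  bit 0 = 1: acc = O + (4, 4) = (4, 4)
  bit 1 = 0: acc unchanged = (4, 4)
  bit 2 = 0: acc unchanged = (4, 4)
  bit 3 = 1: acc = (4, 4) + (10, 2) = (3, 2)

9P = (3, 2)


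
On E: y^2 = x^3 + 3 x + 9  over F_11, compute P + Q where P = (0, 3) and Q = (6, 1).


P != Q, so use the chord formula.
s = (y2 - y1) / (x2 - x1) = (9) / (6) mod 11 = 7
x3 = s^2 - x1 - x2 mod 11 = 7^2 - 0 - 6 = 10
y3 = s (x1 - x3) - y1 mod 11 = 7 * (0 - 10) - 3 = 4

P + Q = (10, 4)


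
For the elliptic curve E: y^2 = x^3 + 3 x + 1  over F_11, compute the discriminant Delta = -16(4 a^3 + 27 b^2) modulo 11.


4 a^3 + 27 b^2 = 4*3^3 + 27*1^2 = 108 + 27 = 135
Delta = -16 * (135) = -2160
Delta mod 11 = 7

Delta = 7 (mod 11)


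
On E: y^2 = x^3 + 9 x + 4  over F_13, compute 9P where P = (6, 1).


k = 9 = 1001_2 (binary, LSB first: 1001)
Double-and-add from P = (6, 1):
  bit 0 = 1: acc = O + (6, 1) = (6, 1)
  bit 1 = 0: acc unchanged = (6, 1)
  bit 2 = 0: acc unchanged = (6, 1)
  bit 3 = 1: acc = (6, 1) + (0, 2) = (11, 2)

9P = (11, 2)


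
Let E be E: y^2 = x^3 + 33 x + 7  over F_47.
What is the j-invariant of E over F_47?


Delta = -16(4 a^3 + 27 b^2) mod 47 = 6
-1728 * (4 a)^3 = -1728 * (4*33)^3 mod 47 = 18
j = 18 * 6^(-1) mod 47 = 3

j = 3 (mod 47)


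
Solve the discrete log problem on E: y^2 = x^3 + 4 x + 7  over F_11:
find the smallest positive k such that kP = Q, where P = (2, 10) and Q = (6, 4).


Enumerate multiples of P until we hit Q = (6, 4):
  1P = (2, 10)
  2P = (5, 3)
  3P = (7, 9)
  4P = (6, 4)
Match found at i = 4.

k = 4


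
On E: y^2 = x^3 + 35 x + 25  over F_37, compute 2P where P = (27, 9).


Doubling: s = (3 x1^2 + a) / (2 y1)
s = (3*27^2 + 35) / (2*9) mod 37 = 33
x3 = s^2 - 2 x1 mod 37 = 33^2 - 2*27 = 36
y3 = s (x1 - x3) - y1 mod 37 = 33 * (27 - 36) - 9 = 27

2P = (36, 27)


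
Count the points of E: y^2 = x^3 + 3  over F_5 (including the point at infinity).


For each x in F_5, count y with y^2 = x^3 + 0 x + 3 mod 5:
  x = 1: RHS = 4, y in [2, 3]  -> 2 point(s)
  x = 2: RHS = 1, y in [1, 4]  -> 2 point(s)
  x = 3: RHS = 0, y in [0]  -> 1 point(s)
Affine points: 5. Add the point at infinity: total = 6.

#E(F_5) = 6


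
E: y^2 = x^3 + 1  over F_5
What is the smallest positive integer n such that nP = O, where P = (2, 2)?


Compute successive multiples of P until we hit O:
  1P = (2, 2)
  2P = (0, 4)
  3P = (4, 0)
  4P = (0, 1)
  5P = (2, 3)
  6P = O

ord(P) = 6


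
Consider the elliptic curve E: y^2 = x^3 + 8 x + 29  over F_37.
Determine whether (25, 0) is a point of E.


Check whether y^2 = x^3 + 8 x + 29 (mod 37) for (x, y) = (25, 0).
LHS: y^2 = 0^2 mod 37 = 0
RHS: x^3 + 8 x + 29 = 25^3 + 8*25 + 29 mod 37 = 18
LHS != RHS

No, not on the curve


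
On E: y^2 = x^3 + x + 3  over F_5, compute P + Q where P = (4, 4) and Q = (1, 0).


P != Q, so use the chord formula.
s = (y2 - y1) / (x2 - x1) = (1) / (2) mod 5 = 3
x3 = s^2 - x1 - x2 mod 5 = 3^2 - 4 - 1 = 4
y3 = s (x1 - x3) - y1 mod 5 = 3 * (4 - 4) - 4 = 1

P + Q = (4, 1)


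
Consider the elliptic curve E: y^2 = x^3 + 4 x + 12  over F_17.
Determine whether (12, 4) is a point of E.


Check whether y^2 = x^3 + 4 x + 12 (mod 17) for (x, y) = (12, 4).
LHS: y^2 = 4^2 mod 17 = 16
RHS: x^3 + 4 x + 12 = 12^3 + 4*12 + 12 mod 17 = 3
LHS != RHS

No, not on the curve


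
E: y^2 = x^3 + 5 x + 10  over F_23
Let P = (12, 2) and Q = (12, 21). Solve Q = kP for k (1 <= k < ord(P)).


Enumerate multiples of P until we hit Q = (12, 21):
  1P = (12, 2)
  2P = (22, 21)
  3P = (14, 8)
  4P = (6, 16)
  5P = (13, 8)
  6P = (11, 4)
  7P = (4, 5)
  8P = (19, 15)
  9P = (10, 5)
  10P = (9, 5)
  11P = (3, 12)
  12P = (1, 19)
  13P = (16, 0)
  14P = (1, 4)
  15P = (3, 11)
  16P = (9, 18)
  17P = (10, 18)
  18P = (19, 8)
  19P = (4, 18)
  20P = (11, 19)
  21P = (13, 15)
  22P = (6, 7)
  23P = (14, 15)
  24P = (22, 2)
  25P = (12, 21)
Match found at i = 25.

k = 25


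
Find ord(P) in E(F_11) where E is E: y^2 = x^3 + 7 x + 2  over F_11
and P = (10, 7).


Compute successive multiples of P until we hit O:
  1P = (10, 7)
  2P = (7, 3)
  3P = (8, 3)
  4P = (8, 8)
  5P = (7, 8)
  6P = (10, 4)
  7P = O

ord(P) = 7


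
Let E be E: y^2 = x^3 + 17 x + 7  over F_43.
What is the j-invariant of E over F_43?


Delta = -16(4 a^3 + 27 b^2) mod 43 = 15
-1728 * (4 a)^3 = -1728 * (4*17)^3 mod 43 = 1
j = 1 * 15^(-1) mod 43 = 23

j = 23 (mod 43)


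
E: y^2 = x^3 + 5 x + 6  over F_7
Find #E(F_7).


For each x in F_7, count y with y^2 = x^3 + 5 x + 6 mod 7:
  x = 5: RHS = 2, y in [3, 4]  -> 2 point(s)
  x = 6: RHS = 0, y in [0]  -> 1 point(s)
Affine points: 3. Add the point at infinity: total = 4.

#E(F_7) = 4


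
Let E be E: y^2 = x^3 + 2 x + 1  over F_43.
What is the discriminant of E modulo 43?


4 a^3 + 27 b^2 = 4*2^3 + 27*1^2 = 32 + 27 = 59
Delta = -16 * (59) = -944
Delta mod 43 = 2

Delta = 2 (mod 43)


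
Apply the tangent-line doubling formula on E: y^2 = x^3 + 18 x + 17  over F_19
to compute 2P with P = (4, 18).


Doubling: s = (3 x1^2 + a) / (2 y1)
s = (3*4^2 + 18) / (2*18) mod 19 = 5
x3 = s^2 - 2 x1 mod 19 = 5^2 - 2*4 = 17
y3 = s (x1 - x3) - y1 mod 19 = 5 * (4 - 17) - 18 = 12

2P = (17, 12)


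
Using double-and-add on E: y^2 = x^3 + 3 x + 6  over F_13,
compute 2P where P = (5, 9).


k = 2 = 10_2 (binary, LSB first: 01)
Double-and-add from P = (5, 9):
  bit 0 = 0: acc unchanged = O
  bit 1 = 1: acc = O + (3, 4) = (3, 4)

2P = (3, 4)


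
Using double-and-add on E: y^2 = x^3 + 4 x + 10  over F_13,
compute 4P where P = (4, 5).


k = 4 = 100_2 (binary, LSB first: 001)
Double-and-add from P = (4, 5):
  bit 0 = 0: acc unchanged = O
  bit 1 = 0: acc unchanged = O
  bit 2 = 1: acc = O + (6, 9) = (6, 9)

4P = (6, 9)


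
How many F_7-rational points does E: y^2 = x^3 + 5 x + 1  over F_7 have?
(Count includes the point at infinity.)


For each x in F_7, count y with y^2 = x^3 + 5 x + 1 mod 7:
  x = 0: RHS = 1, y in [1, 6]  -> 2 point(s)
  x = 1: RHS = 0, y in [0]  -> 1 point(s)
  x = 3: RHS = 1, y in [1, 6]  -> 2 point(s)
  x = 4: RHS = 1, y in [1, 6]  -> 2 point(s)
  x = 5: RHS = 4, y in [2, 5]  -> 2 point(s)
  x = 6: RHS = 2, y in [3, 4]  -> 2 point(s)
Affine points: 11. Add the point at infinity: total = 12.

#E(F_7) = 12


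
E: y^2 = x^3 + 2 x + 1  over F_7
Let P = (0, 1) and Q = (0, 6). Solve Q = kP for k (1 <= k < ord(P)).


Enumerate multiples of P until we hit Q = (0, 6):
  1P = (0, 1)
  2P = (1, 5)
  3P = (1, 2)
  4P = (0, 6)
Match found at i = 4.

k = 4


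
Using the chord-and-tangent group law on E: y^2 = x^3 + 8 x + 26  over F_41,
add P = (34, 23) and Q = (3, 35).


P != Q, so use the chord formula.
s = (y2 - y1) / (x2 - x1) = (12) / (10) mod 41 = 34
x3 = s^2 - x1 - x2 mod 41 = 34^2 - 34 - 3 = 12
y3 = s (x1 - x3) - y1 mod 41 = 34 * (34 - 12) - 23 = 28

P + Q = (12, 28)


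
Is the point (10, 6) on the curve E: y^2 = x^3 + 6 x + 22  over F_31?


Check whether y^2 = x^3 + 6 x + 22 (mod 31) for (x, y) = (10, 6).
LHS: y^2 = 6^2 mod 31 = 5
RHS: x^3 + 6 x + 22 = 10^3 + 6*10 + 22 mod 31 = 28
LHS != RHS

No, not on the curve


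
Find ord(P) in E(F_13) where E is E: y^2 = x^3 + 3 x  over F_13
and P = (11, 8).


Compute successive multiples of P until we hit O:
  1P = (11, 8)
  2P = (3, 6)
  3P = (8, 9)
  4P = (10, 9)
  5P = (6, 0)
  6P = (10, 4)
  7P = (8, 4)
  8P = (3, 7)
  ... (continuing to 10P)
  10P = O

ord(P) = 10


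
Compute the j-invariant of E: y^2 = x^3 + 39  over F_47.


Delta = -16(4 a^3 + 27 b^2) mod 47 = 35
-1728 * (4 a)^3 = -1728 * (4*0)^3 mod 47 = 0
j = 0 * 35^(-1) mod 47 = 0

j = 0 (mod 47)


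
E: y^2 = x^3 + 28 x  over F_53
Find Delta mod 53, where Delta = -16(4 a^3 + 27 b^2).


4 a^3 + 27 b^2 = 4*28^3 + 27*0^2 = 87808 + 0 = 87808
Delta = -16 * (87808) = -1404928
Delta mod 53 = 49

Delta = 49 (mod 53)


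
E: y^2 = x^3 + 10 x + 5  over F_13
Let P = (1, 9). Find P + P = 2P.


Doubling: s = (3 x1^2 + a) / (2 y1)
s = (3*1^2 + 10) / (2*9) mod 13 = 0
x3 = s^2 - 2 x1 mod 13 = 0^2 - 2*1 = 11
y3 = s (x1 - x3) - y1 mod 13 = 0 * (1 - 11) - 9 = 4

2P = (11, 4)


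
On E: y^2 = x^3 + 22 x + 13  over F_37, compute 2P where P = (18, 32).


Doubling: s = (3 x1^2 + a) / (2 y1)
s = (3*18^2 + 22) / (2*32) mod 37 = 19
x3 = s^2 - 2 x1 mod 37 = 19^2 - 2*18 = 29
y3 = s (x1 - x3) - y1 mod 37 = 19 * (18 - 29) - 32 = 18

2P = (29, 18)


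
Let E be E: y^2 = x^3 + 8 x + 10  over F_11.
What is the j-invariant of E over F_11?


Delta = -16(4 a^3 + 27 b^2) mod 11 = 9
-1728 * (4 a)^3 = -1728 * (4*8)^3 mod 11 = 1
j = 1 * 9^(-1) mod 11 = 5

j = 5 (mod 11)


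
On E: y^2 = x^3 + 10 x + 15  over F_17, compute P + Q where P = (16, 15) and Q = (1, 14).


P != Q, so use the chord formula.
s = (y2 - y1) / (x2 - x1) = (16) / (2) mod 17 = 8
x3 = s^2 - x1 - x2 mod 17 = 8^2 - 16 - 1 = 13
y3 = s (x1 - x3) - y1 mod 17 = 8 * (16 - 13) - 15 = 9

P + Q = (13, 9)


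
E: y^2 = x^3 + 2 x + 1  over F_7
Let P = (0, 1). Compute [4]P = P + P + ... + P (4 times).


k = 4 = 100_2 (binary, LSB first: 001)
Double-and-add from P = (0, 1):
  bit 0 = 0: acc unchanged = O
  bit 1 = 0: acc unchanged = O
  bit 2 = 1: acc = O + (0, 6) = (0, 6)

4P = (0, 6)


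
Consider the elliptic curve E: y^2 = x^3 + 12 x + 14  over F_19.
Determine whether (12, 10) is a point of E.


Check whether y^2 = x^3 + 12 x + 14 (mod 19) for (x, y) = (12, 10).
LHS: y^2 = 10^2 mod 19 = 5
RHS: x^3 + 12 x + 14 = 12^3 + 12*12 + 14 mod 19 = 5
LHS = RHS

Yes, on the curve


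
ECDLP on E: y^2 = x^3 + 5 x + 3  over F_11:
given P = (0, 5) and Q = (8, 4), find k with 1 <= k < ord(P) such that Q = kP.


Enumerate multiples of P until we hit Q = (8, 4):
  1P = (0, 5)
  2P = (3, 10)
  3P = (1, 8)
  4P = (8, 4)
Match found at i = 4.

k = 4


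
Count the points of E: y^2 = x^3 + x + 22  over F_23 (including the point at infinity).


For each x in F_23, count y with y^2 = x^3 + 1 x + 22 mod 23:
  x = 1: RHS = 1, y in [1, 22]  -> 2 point(s)
  x = 2: RHS = 9, y in [3, 20]  -> 2 point(s)
  x = 3: RHS = 6, y in [11, 12]  -> 2 point(s)
  x = 7: RHS = 4, y in [2, 21]  -> 2 point(s)
  x = 8: RHS = 13, y in [6, 17]  -> 2 point(s)
  x = 9: RHS = 1, y in [1, 22]  -> 2 point(s)
  x = 13: RHS = 1, y in [1, 22]  -> 2 point(s)
  x = 15: RHS = 8, y in [10, 13]  -> 2 point(s)
  x = 19: RHS = 0, y in [0]  -> 1 point(s)
  x = 21: RHS = 12, y in [9, 14]  -> 2 point(s)
Affine points: 19. Add the point at infinity: total = 20.

#E(F_23) = 20


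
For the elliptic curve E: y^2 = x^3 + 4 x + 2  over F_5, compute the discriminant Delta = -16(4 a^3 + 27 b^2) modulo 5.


4 a^3 + 27 b^2 = 4*4^3 + 27*2^2 = 256 + 108 = 364
Delta = -16 * (364) = -5824
Delta mod 5 = 1

Delta = 1 (mod 5)


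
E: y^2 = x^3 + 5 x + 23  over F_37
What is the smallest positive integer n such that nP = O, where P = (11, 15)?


Compute successive multiples of P until we hit O:
  1P = (11, 15)
  2P = (3, 19)
  3P = (14, 5)
  4P = (19, 24)
  5P = (10, 0)
  6P = (19, 13)
  7P = (14, 32)
  8P = (3, 18)
  ... (continuing to 10P)
  10P = O

ord(P) = 10


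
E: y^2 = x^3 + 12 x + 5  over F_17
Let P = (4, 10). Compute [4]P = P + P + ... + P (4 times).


k = 4 = 100_2 (binary, LSB first: 001)
Double-and-add from P = (4, 10):
  bit 0 = 0: acc unchanged = O
  bit 1 = 0: acc unchanged = O
  bit 2 = 1: acc = O + (16, 3) = (16, 3)

4P = (16, 3)


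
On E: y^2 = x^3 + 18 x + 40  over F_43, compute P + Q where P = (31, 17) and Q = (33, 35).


P != Q, so use the chord formula.
s = (y2 - y1) / (x2 - x1) = (18) / (2) mod 43 = 9
x3 = s^2 - x1 - x2 mod 43 = 9^2 - 31 - 33 = 17
y3 = s (x1 - x3) - y1 mod 43 = 9 * (31 - 17) - 17 = 23

P + Q = (17, 23)


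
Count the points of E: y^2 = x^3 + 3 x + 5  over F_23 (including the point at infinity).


For each x in F_23, count y with y^2 = x^3 + 3 x + 5 mod 23:
  x = 1: RHS = 9, y in [3, 20]  -> 2 point(s)
  x = 3: RHS = 18, y in [8, 15]  -> 2 point(s)
  x = 4: RHS = 12, y in [9, 14]  -> 2 point(s)
  x = 6: RHS = 9, y in [3, 20]  -> 2 point(s)
  x = 7: RHS = 1, y in [1, 22]  -> 2 point(s)
  x = 8: RHS = 12, y in [9, 14]  -> 2 point(s)
  x = 9: RHS = 2, y in [5, 18]  -> 2 point(s)
  x = 10: RHS = 0, y in [0]  -> 1 point(s)
  x = 11: RHS = 12, y in [9, 14]  -> 2 point(s)
  x = 14: RHS = 8, y in [10, 13]  -> 2 point(s)
  x = 16: RHS = 9, y in [3, 20]  -> 2 point(s)
  x = 17: RHS = 1, y in [1, 22]  -> 2 point(s)
  x = 18: RHS = 3, y in [7, 16]  -> 2 point(s)
  x = 22: RHS = 1, y in [1, 22]  -> 2 point(s)
Affine points: 27. Add the point at infinity: total = 28.

#E(F_23) = 28


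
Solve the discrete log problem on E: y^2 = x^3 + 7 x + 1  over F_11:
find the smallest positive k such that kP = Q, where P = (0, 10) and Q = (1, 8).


Enumerate multiples of P until we hit Q = (1, 8):
  1P = (0, 10)
  2P = (4, 4)
  3P = (1, 8)
Match found at i = 3.

k = 3


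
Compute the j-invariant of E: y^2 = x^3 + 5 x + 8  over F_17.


Delta = -16(4 a^3 + 27 b^2) mod 17 = 1
-1728 * (4 a)^3 = -1728 * (4*5)^3 mod 17 = 9
j = 9 * 1^(-1) mod 17 = 9

j = 9 (mod 17)


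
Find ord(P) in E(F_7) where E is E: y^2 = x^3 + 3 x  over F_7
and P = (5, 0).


Compute successive multiples of P until we hit O:
  1P = (5, 0)
  2P = O

ord(P) = 2


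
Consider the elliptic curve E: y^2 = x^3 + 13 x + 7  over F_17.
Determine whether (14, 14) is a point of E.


Check whether y^2 = x^3 + 13 x + 7 (mod 17) for (x, y) = (14, 14).
LHS: y^2 = 14^2 mod 17 = 9
RHS: x^3 + 13 x + 7 = 14^3 + 13*14 + 7 mod 17 = 9
LHS = RHS

Yes, on the curve


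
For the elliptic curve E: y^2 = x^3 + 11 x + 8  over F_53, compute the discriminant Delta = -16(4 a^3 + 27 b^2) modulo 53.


4 a^3 + 27 b^2 = 4*11^3 + 27*8^2 = 5324 + 1728 = 7052
Delta = -16 * (7052) = -112832
Delta mod 53 = 5

Delta = 5 (mod 53)


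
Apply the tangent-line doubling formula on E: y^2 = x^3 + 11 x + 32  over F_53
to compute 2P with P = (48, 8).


Doubling: s = (3 x1^2 + a) / (2 y1)
s = (3*48^2 + 11) / (2*8) mod 53 = 12
x3 = s^2 - 2 x1 mod 53 = 12^2 - 2*48 = 48
y3 = s (x1 - x3) - y1 mod 53 = 12 * (48 - 48) - 8 = 45

2P = (48, 45)


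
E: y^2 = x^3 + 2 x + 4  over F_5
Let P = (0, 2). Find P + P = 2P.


Doubling: s = (3 x1^2 + a) / (2 y1)
s = (3*0^2 + 2) / (2*2) mod 5 = 3
x3 = s^2 - 2 x1 mod 5 = 3^2 - 2*0 = 4
y3 = s (x1 - x3) - y1 mod 5 = 3 * (0 - 4) - 2 = 1

2P = (4, 1)


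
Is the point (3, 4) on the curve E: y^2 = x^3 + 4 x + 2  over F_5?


Check whether y^2 = x^3 + 4 x + 2 (mod 5) for (x, y) = (3, 4).
LHS: y^2 = 4^2 mod 5 = 1
RHS: x^3 + 4 x + 2 = 3^3 + 4*3 + 2 mod 5 = 1
LHS = RHS

Yes, on the curve


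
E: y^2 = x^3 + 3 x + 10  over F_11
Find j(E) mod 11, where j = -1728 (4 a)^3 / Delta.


Delta = -16(4 a^3 + 27 b^2) mod 11 = 7
-1728 * (4 a)^3 = -1728 * (4*3)^3 mod 11 = 10
j = 10 * 7^(-1) mod 11 = 3

j = 3 (mod 11)


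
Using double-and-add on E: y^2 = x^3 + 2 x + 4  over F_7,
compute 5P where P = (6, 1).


k = 5 = 101_2 (binary, LSB first: 101)
Double-and-add from P = (6, 1):
  bit 0 = 1: acc = O + (6, 1) = (6, 1)
  bit 1 = 0: acc unchanged = (6, 1)
  bit 2 = 1: acc = (6, 1) + (2, 3) = (1, 0)

5P = (1, 0)


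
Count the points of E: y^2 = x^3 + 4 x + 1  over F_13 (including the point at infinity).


For each x in F_13, count y with y^2 = x^3 + 4 x + 1 mod 13:
  x = 0: RHS = 1, y in [1, 12]  -> 2 point(s)
  x = 2: RHS = 4, y in [2, 11]  -> 2 point(s)
  x = 3: RHS = 1, y in [1, 12]  -> 2 point(s)
  x = 4: RHS = 3, y in [4, 9]  -> 2 point(s)
  x = 5: RHS = 3, y in [4, 9]  -> 2 point(s)
  x = 8: RHS = 12, y in [5, 8]  -> 2 point(s)
  x = 9: RHS = 12, y in [5, 8]  -> 2 point(s)
  x = 10: RHS = 1, y in [1, 12]  -> 2 point(s)
  x = 12: RHS = 9, y in [3, 10]  -> 2 point(s)
Affine points: 18. Add the point at infinity: total = 19.

#E(F_13) = 19


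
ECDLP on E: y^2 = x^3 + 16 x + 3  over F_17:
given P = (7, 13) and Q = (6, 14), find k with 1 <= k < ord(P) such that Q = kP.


Enumerate multiples of P until we hit Q = (6, 14):
  1P = (7, 13)
  2P = (12, 6)
  3P = (2, 14)
  4P = (6, 14)
Match found at i = 4.

k = 4
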